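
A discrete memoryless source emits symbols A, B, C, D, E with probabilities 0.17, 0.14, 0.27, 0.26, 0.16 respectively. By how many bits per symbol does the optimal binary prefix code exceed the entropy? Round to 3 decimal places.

Entropy H = −Σ p log₂ p ≈ 2.2700 bits.
Huffman merges: 7/50+4/25→3/10; 17/100+13/50→43/100; 27/100+3/10→57/100; 43/100+57/100→1. L = 23/10 ≈ 2.3000.
L − H = 2.3000 − 2.2700 = 0.030 bits.

0.030 bits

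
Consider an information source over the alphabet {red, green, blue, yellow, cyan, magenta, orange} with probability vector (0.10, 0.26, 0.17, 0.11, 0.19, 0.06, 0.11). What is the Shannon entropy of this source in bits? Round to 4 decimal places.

2.6714 bits

H = −Σ pᵢ log₂ pᵢ.
−0.10·log₂(0.10) = 0.3322
−0.26·log₂(0.26) = 0.5053
−0.17·log₂(0.17) = 0.4346
−0.11·log₂(0.11) = 0.3503
−0.19·log₂(0.19) = 0.4552
−0.06·log₂(0.06) = 0.2435
−0.11·log₂(0.11) = 0.3503
Sum ≈ 2.6714 → 2.6714 bits.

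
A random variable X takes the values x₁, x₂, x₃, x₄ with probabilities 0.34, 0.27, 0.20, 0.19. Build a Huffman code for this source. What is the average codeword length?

2 bits/symbol

Repeatedly combine the two least-probable nodes; the expected code length is the sum of the merged weights.
merge 19/100 + 1/5 → 39/100
merge 27/100 + 17/50 → 61/100
merge 39/100 + 61/100 → 1
L = 39/100 + 61/100 + 1 = 2 bits/symbol.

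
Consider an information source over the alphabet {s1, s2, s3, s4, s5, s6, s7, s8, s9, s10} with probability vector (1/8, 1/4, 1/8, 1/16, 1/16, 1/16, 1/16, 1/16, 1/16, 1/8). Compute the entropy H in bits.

Each probability is a power of 1/2, so log₂(1/p) is an integer.
H = Σ p·log₂(1/p) = 1/8·3 + 1/4·2 + 1/8·3 + 1/16·4 + 1/16·4 + 1/16·4 + 1/16·4 + 1/16·4 + 1/16·4 + 1/8·3 = 3.125 bits.

3.125 bits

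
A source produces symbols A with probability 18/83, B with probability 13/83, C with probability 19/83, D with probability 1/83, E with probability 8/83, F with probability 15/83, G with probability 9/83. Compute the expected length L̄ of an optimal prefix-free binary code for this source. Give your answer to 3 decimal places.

Repeatedly combine the two least-probable nodes; the expected code length is the sum of the merged weights.
merge 1/83 + 8/83 → 9/83
merge 9/83 + 9/83 → 18/83
merge 13/83 + 15/83 → 28/83
merge 18/83 + 18/83 → 36/83
merge 19/83 + 28/83 → 47/83
merge 36/83 + 47/83 → 1
L = 9/83 + 18/83 + 28/83 + 36/83 + 47/83 + 1 = 221/83 ≈ 2.663 bits/symbol.

2.663 bits/symbol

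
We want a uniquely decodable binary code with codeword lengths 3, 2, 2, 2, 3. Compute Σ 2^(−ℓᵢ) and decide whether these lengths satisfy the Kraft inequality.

With common denominator 2^3 = 8: Σ 2^(−ℓᵢ) = 1/8 + 2/8 + 2/8 + 2/8 + 1/8 = 8/8 = 1.
Kraft's inequality requires Σ ≤ 1; here Σ = 1 ≤ 1, so such a prefix code exists.

1; yes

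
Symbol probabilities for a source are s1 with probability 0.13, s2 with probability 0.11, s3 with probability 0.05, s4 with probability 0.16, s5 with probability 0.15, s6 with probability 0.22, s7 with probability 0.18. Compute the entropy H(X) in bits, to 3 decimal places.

H = −Σ pᵢ log₂ pᵢ.
−0.13·log₂(0.13) = 0.3826
−0.11·log₂(0.11) = 0.3503
−0.05·log₂(0.05) = 0.2161
−0.16·log₂(0.16) = 0.4230
−0.15·log₂(0.15) = 0.4105
−0.22·log₂(0.22) = 0.4806
−0.18·log₂(0.18) = 0.4453
Sum ≈ 2.7085 → 2.708 bits.

2.708 bits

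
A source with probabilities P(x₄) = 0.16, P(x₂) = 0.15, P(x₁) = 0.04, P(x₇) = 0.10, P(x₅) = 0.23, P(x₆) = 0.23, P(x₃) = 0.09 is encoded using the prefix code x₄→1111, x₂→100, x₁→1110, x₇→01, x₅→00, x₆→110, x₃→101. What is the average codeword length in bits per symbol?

2.87 bits/symbol

L̄ = Σ pᵢ·ℓᵢ = 0.16·4 + 0.15·3 + 0.04·4 + 0.10·2 + 0.23·2 + 0.23·3 + 0.09·3 = 2.87 bits/symbol.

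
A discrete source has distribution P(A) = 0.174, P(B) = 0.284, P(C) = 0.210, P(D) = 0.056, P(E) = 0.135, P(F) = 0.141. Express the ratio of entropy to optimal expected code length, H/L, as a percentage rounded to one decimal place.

Entropy H = −Σ p log₂ p ≈ 2.4489 bits.
Huffman merges: 7/125+27/200→191/1000; 141/1000+87/500→63/200; 191/1000+21/100→401/1000; 71/250+63/200→599/1000; 401/1000+599/1000→1. L = 1253/500 ≈ 2.5060.
Efficiency = H/L = 2.4489/2.5060 = 97.7%.

97.7%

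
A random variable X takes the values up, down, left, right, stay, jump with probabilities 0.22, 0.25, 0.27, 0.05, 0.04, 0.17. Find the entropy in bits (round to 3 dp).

2.327 bits

H = −Σ pᵢ log₂ pᵢ.
−0.22·log₂(0.22) = 0.4806
−0.25·log₂(0.25) = 0.5000
−0.27·log₂(0.27) = 0.5100
−0.05·log₂(0.05) = 0.2161
−0.04·log₂(0.04) = 0.1858
−0.17·log₂(0.17) = 0.4346
Sum ≈ 2.3270 → 2.327 bits.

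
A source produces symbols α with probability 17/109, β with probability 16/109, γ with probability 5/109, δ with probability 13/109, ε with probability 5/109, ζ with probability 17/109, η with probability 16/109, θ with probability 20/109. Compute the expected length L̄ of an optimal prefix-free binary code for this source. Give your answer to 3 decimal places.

2.908 bits/symbol

Repeatedly combine the two least-probable nodes; the expected code length is the sum of the merged weights.
merge 5/109 + 5/109 → 10/109
merge 10/109 + 13/109 → 23/109
merge 16/109 + 16/109 → 32/109
merge 17/109 + 17/109 → 34/109
merge 20/109 + 23/109 → 43/109
merge 32/109 + 34/109 → 66/109
merge 43/109 + 66/109 → 1
L = 10/109 + 23/109 + 32/109 + 34/109 + 43/109 + 66/109 + 1 = 317/109 ≈ 2.908 bits/symbol.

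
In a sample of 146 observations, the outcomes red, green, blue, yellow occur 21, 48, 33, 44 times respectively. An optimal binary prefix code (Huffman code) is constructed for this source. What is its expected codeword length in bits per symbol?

Probabilities are the counts divided by 146.
Repeatedly combine the two least-probable nodes; the expected code length is the sum of the merged weights.
merge 21/146 + 33/146 → 27/73
merge 22/73 + 24/73 → 46/73
merge 27/73 + 46/73 → 1
L = 27/73 + 46/73 + 1 = 2 bits/symbol.

2 bits/symbol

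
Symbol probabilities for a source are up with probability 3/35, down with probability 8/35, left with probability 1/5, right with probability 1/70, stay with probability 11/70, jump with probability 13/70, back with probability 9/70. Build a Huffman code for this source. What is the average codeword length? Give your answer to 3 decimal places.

2.671 bits/symbol

Repeatedly combine the two least-probable nodes; the expected code length is the sum of the merged weights.
merge 1/70 + 3/35 → 1/10
merge 1/10 + 9/70 → 8/35
merge 11/70 + 13/70 → 12/35
merge 1/5 + 8/35 → 3/7
merge 8/35 + 12/35 → 4/7
merge 3/7 + 4/7 → 1
L = 1/10 + 8/35 + 12/35 + 3/7 + 4/7 + 1 = 187/70 ≈ 2.671 bits/symbol.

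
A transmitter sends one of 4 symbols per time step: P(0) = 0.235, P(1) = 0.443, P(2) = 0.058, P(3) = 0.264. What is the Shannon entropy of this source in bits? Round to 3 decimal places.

1.757 bits

H = −Σ pᵢ log₂ pᵢ.
−0.235·log₂(0.235) = 0.4910
−0.443·log₂(0.443) = 0.5204
−0.058·log₂(0.058) = 0.2383
−0.264·log₂(0.264) = 0.5072
Sum ≈ 1.7568 → 1.757 bits.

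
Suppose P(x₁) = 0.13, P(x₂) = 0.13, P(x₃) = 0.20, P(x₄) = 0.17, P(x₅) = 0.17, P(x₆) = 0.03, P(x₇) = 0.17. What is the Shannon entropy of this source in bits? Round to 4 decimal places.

H = −Σ pᵢ log₂ pᵢ.
−0.13·log₂(0.13) = 0.3826
−0.13·log₂(0.13) = 0.3826
−0.20·log₂(0.20) = 0.4644
−0.17·log₂(0.17) = 0.4346
−0.17·log₂(0.17) = 0.4346
−0.03·log₂(0.03) = 0.1518
−0.17·log₂(0.17) = 0.4346
Sum ≈ 2.6852 → 2.6852 bits.

2.6852 bits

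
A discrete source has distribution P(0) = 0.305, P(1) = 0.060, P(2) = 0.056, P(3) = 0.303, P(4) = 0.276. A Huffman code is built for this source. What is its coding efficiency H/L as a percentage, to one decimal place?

96.1%

Entropy H = −Σ p log₂ p ≈ 2.0335 bits.
Huffman merges: 7/125+3/50→29/250; 29/250+69/250→49/125; 303/1000+61/200→76/125; 49/125+76/125→1. L = 529/250 ≈ 2.1160.
Efficiency = H/L = 2.0335/2.1160 = 96.1%.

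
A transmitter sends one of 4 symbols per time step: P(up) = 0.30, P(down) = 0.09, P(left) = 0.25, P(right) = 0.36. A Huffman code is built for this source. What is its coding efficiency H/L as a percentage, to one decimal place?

94.2%

Entropy H = −Σ p log₂ p ≈ 1.8644 bits.
Huffman merges: 9/100+1/4→17/50; 3/10+17/50→16/25; 9/25+16/25→1. L = 99/50 ≈ 1.9800.
Efficiency = H/L = 1.8644/1.9800 = 94.2%.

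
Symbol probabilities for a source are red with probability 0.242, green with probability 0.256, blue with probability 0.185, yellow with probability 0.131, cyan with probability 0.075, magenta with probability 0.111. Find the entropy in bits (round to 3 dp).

H = −Σ pᵢ log₂ pᵢ.
−0.242·log₂(0.242) = 0.4954
−0.256·log₂(0.256) = 0.5032
−0.185·log₂(0.185) = 0.4504
−0.131·log₂(0.131) = 0.3841
−0.075·log₂(0.075) = 0.2803
−0.111·log₂(0.111) = 0.3520
Sum ≈ 2.4654 → 2.465 bits.

2.465 bits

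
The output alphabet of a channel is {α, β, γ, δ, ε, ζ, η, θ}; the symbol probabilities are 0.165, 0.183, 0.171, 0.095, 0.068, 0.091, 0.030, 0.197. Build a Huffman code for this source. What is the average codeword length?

2.901 bits/symbol

Repeatedly combine the two least-probable nodes; the expected code length is the sum of the merged weights.
merge 3/100 + 17/250 → 49/500
merge 91/1000 + 19/200 → 93/500
merge 49/500 + 33/200 → 263/1000
merge 171/1000 + 183/1000 → 177/500
merge 93/500 + 197/1000 → 383/1000
merge 263/1000 + 177/500 → 617/1000
merge 383/1000 + 617/1000 → 1
L = 49/500 + 93/500 + 263/1000 + 177/500 + 383/1000 + 617/1000 + 1 = 2901/1000 = 2.901 bits/symbol.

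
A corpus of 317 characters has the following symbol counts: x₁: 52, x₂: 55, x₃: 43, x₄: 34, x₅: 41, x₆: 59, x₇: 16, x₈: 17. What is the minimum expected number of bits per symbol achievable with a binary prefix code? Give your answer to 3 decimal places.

2.918 bits/symbol

Probabilities are the counts divided by 317.
Repeatedly combine the two least-probable nodes; the expected code length is the sum of the merged weights.
merge 16/317 + 17/317 → 33/317
merge 33/317 + 34/317 → 67/317
merge 41/317 + 43/317 → 84/317
merge 52/317 + 55/317 → 107/317
merge 59/317 + 67/317 → 126/317
merge 84/317 + 107/317 → 191/317
merge 126/317 + 191/317 → 1
L = 33/317 + 67/317 + 84/317 + 107/317 + 126/317 + 191/317 + 1 = 925/317 ≈ 2.918 bits/symbol.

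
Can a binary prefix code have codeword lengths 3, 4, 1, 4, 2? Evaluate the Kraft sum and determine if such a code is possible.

1; yes

With common denominator 2^4 = 16: Σ 2^(−ℓᵢ) = 2/16 + 1/16 + 8/16 + 1/16 + 4/16 = 16/16 = 1.
Kraft's inequality requires Σ ≤ 1; here Σ = 1 ≤ 1, so such a prefix code exists.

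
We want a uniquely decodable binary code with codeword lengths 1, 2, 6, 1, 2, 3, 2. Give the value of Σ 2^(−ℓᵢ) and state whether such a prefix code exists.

With common denominator 2^6 = 64: Σ 2^(−ℓᵢ) = 32/64 + 16/64 + 1/64 + 32/64 + 16/64 + 8/64 + 16/64 = 121/64 = 1.890625.
Kraft's inequality requires Σ ≤ 1; here Σ = 1.890625 > 1, so no such prefix code exists.

1.890625; no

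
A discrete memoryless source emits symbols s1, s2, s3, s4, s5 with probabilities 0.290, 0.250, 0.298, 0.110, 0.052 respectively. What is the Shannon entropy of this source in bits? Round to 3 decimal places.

2.110 bits

H = −Σ pᵢ log₂ pᵢ.
−0.290·log₂(0.290) = 0.5179
−0.250·log₂(0.250) = 0.5000
−0.298·log₂(0.298) = 0.5205
−0.110·log₂(0.110) = 0.3503
−0.052·log₂(0.052) = 0.2218
Sum ≈ 2.1105 → 2.110 bits.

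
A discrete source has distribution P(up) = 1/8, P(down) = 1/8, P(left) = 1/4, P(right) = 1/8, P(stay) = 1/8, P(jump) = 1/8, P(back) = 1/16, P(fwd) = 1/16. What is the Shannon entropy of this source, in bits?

2.875 bits

Each probability is a power of 1/2, so log₂(1/p) is an integer.
H = Σ p·log₂(1/p) = 1/8·3 + 1/8·3 + 1/4·2 + 1/8·3 + 1/8·3 + 1/8·3 + 1/16·4 + 1/16·4 = 2.875 bits.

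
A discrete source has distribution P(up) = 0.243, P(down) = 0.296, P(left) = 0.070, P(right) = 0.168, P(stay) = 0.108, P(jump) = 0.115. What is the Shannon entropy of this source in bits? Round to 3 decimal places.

H = −Σ pᵢ log₂ pᵢ.
−0.243·log₂(0.243) = 0.4960
−0.296·log₂(0.296) = 0.5199
−0.070·log₂(0.070) = 0.2686
−0.168·log₂(0.168) = 0.4323
−0.108·log₂(0.108) = 0.3468
−0.115·log₂(0.115) = 0.3588
Sum ≈ 2.4223 → 2.422 bits.

2.422 bits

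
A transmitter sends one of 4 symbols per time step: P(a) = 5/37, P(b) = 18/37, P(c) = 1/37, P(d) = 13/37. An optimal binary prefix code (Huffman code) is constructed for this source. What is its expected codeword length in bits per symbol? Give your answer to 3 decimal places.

1.676 bits/symbol

Repeatedly combine the two least-probable nodes; the expected code length is the sum of the merged weights.
merge 1/37 + 5/37 → 6/37
merge 6/37 + 13/37 → 19/37
merge 18/37 + 19/37 → 1
L = 6/37 + 19/37 + 1 = 62/37 ≈ 1.676 bits/symbol.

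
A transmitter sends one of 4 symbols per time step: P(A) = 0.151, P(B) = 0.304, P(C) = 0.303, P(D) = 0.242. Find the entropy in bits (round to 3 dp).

1.951 bits

H = −Σ pᵢ log₂ pᵢ.
−0.151·log₂(0.151) = 0.4118
−0.304·log₂(0.304) = 0.5222
−0.303·log₂(0.303) = 0.5220
−0.242·log₂(0.242) = 0.4954
Sum ≈ 1.9514 → 1.951 bits.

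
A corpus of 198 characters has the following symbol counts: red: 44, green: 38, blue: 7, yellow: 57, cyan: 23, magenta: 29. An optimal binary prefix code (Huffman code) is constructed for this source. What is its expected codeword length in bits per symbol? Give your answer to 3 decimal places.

Probabilities are the counts divided by 198.
Repeatedly combine the two least-probable nodes; the expected code length is the sum of the merged weights.
merge 7/198 + 23/198 → 5/33
merge 29/198 + 5/33 → 59/198
merge 19/99 + 2/9 → 41/99
merge 19/66 + 59/198 → 58/99
merge 41/99 + 58/99 → 1
L = 5/33 + 59/198 + 41/99 + 58/99 + 1 = 485/198 ≈ 2.449 bits/symbol.

2.449 bits/symbol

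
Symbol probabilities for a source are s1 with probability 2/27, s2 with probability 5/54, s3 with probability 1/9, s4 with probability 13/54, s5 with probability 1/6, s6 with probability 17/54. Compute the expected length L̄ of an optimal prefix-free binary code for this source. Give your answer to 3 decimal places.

Repeatedly combine the two least-probable nodes; the expected code length is the sum of the merged weights.
merge 2/27 + 5/54 → 1/6
merge 1/9 + 1/6 → 5/18
merge 1/6 + 13/54 → 11/27
merge 5/18 + 17/54 → 16/27
merge 11/27 + 16/27 → 1
L = 1/6 + 5/18 + 11/27 + 16/27 + 1 = 22/9 ≈ 2.444 bits/symbol.

2.444 bits/symbol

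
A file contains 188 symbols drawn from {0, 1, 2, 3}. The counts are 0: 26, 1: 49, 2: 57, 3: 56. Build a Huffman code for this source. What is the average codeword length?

Probabilities are the counts divided by 188.
Repeatedly combine the two least-probable nodes; the expected code length is the sum of the merged weights.
merge 13/94 + 49/188 → 75/188
merge 14/47 + 57/188 → 113/188
merge 75/188 + 113/188 → 1
L = 75/188 + 113/188 + 1 = 2 bits/symbol.

2 bits/symbol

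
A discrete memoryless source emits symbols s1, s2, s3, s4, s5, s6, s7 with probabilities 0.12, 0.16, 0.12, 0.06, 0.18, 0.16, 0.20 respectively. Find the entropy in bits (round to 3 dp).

H = −Σ pᵢ log₂ pᵢ.
−0.12·log₂(0.12) = 0.3671
−0.16·log₂(0.16) = 0.4230
−0.12·log₂(0.12) = 0.3671
−0.06·log₂(0.06) = 0.2435
−0.18·log₂(0.18) = 0.4453
−0.16·log₂(0.16) = 0.4230
−0.20·log₂(0.20) = 0.4644
Sum ≈ 2.7334 → 2.733 bits.

2.733 bits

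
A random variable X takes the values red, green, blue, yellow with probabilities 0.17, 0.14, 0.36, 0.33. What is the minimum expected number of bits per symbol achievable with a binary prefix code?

1.95 bits/symbol

Repeatedly combine the two least-probable nodes; the expected code length is the sum of the merged weights.
merge 7/50 + 17/100 → 31/100
merge 31/100 + 33/100 → 16/25
merge 9/25 + 16/25 → 1
L = 31/100 + 16/25 + 1 = 39/20 = 1.95 bits/symbol.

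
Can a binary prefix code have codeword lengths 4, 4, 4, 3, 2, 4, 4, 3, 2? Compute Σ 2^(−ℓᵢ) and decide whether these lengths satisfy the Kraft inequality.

1.0625; no

With common denominator 2^4 = 16: Σ 2^(−ℓᵢ) = 1/16 + 1/16 + 1/16 + 2/16 + 4/16 + 1/16 + 1/16 + 2/16 + 4/16 = 17/16 = 1.0625.
Kraft's inequality requires Σ ≤ 1; here Σ = 1.0625 > 1, so no such prefix code exists.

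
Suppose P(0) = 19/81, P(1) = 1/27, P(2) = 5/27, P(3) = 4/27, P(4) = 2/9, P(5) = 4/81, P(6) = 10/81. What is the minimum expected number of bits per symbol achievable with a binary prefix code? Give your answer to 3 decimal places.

Repeatedly combine the two least-probable nodes; the expected code length is the sum of the merged weights.
merge 1/27 + 4/81 → 7/81
merge 7/81 + 10/81 → 17/81
merge 4/27 + 5/27 → 1/3
merge 17/81 + 2/9 → 35/81
merge 19/81 + 1/3 → 46/81
merge 35/81 + 46/81 → 1
L = 7/81 + 17/81 + 1/3 + 35/81 + 46/81 + 1 = 71/27 ≈ 2.630 bits/symbol.

2.630 bits/symbol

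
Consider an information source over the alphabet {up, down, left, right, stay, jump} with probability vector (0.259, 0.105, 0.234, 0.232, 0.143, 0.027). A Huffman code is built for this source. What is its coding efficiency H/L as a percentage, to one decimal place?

98.4%

Entropy H = −Σ p log₂ p ≈ 2.3675 bits.
Huffman merges: 27/1000+21/200→33/250; 33/250+143/1000→11/40; 29/125+117/500→233/500; 259/1000+11/40→267/500; 233/500+267/500→1. L = 2407/1000 ≈ 2.4070.
Efficiency = H/L = 2.3675/2.4070 = 98.4%.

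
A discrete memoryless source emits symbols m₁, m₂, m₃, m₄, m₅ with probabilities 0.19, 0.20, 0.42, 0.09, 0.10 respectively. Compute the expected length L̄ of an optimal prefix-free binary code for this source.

2.15 bits/symbol

Repeatedly combine the two least-probable nodes; the expected code length is the sum of the merged weights.
merge 9/100 + 1/10 → 19/100
merge 19/100 + 19/100 → 19/50
merge 1/5 + 19/50 → 29/50
merge 21/50 + 29/50 → 1
L = 19/100 + 19/50 + 29/50 + 1 = 43/20 = 2.15 bits/symbol.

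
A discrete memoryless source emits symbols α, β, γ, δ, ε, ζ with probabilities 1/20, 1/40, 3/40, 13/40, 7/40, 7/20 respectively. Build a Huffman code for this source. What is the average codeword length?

2.2 bits/symbol

Repeatedly combine the two least-probable nodes; the expected code length is the sum of the merged weights.
merge 1/40 + 1/20 → 3/40
merge 3/40 + 3/40 → 3/20
merge 3/20 + 7/40 → 13/40
merge 13/40 + 13/40 → 13/20
merge 7/20 + 13/20 → 1
L = 3/40 + 3/20 + 13/40 + 13/20 + 1 = 11/5 = 2.2 bits/symbol.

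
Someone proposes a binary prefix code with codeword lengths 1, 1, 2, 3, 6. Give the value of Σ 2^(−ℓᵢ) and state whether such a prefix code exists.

1.390625; no

With common denominator 2^6 = 64: Σ 2^(−ℓᵢ) = 32/64 + 32/64 + 16/64 + 8/64 + 1/64 = 89/64 = 1.390625.
Kraft's inequality requires Σ ≤ 1; here Σ = 1.390625 > 1, so no such prefix code exists.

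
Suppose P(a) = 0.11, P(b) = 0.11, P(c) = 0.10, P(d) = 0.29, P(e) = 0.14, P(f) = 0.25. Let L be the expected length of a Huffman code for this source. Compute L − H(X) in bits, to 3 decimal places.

Entropy H = −Σ p log₂ p ≈ 2.4478 bits.
Huffman merges: 1/10+11/100→21/100; 11/100+7/50→1/4; 21/100+1/4→23/50; 1/4+29/100→27/50; 23/50+27/50→1. L = 123/50 ≈ 2.4600.
L − H = 2.4600 − 2.4478 = 0.012 bits.

0.012 bits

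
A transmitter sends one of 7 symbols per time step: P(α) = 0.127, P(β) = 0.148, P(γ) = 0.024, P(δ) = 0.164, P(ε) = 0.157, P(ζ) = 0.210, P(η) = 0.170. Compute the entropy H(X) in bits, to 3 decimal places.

H = −Σ pᵢ log₂ pᵢ.
−0.127·log₂(0.127) = 0.3781
−0.148·log₂(0.148) = 0.4079
−0.024·log₂(0.024) = 0.1291
−0.164·log₂(0.164) = 0.4278
−0.157·log₂(0.157) = 0.4194
−0.210·log₂(0.210) = 0.4728
−0.170·log₂(0.170) = 0.4346
Sum ≈ 2.6697 → 2.670 bits.

2.670 bits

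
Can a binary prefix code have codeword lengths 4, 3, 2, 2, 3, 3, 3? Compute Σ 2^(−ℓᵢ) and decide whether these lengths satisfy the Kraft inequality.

1.0625; no

With common denominator 2^4 = 16: Σ 2^(−ℓᵢ) = 1/16 + 2/16 + 4/16 + 4/16 + 2/16 + 2/16 + 2/16 = 17/16 = 1.0625.
Kraft's inequality requires Σ ≤ 1; here Σ = 1.0625 > 1, so no such prefix code exists.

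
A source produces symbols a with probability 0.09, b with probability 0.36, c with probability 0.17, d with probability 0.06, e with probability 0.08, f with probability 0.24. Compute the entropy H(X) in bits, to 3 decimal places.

2.307 bits

H = −Σ pᵢ log₂ pᵢ.
−0.09·log₂(0.09) = 0.3127
−0.36·log₂(0.36) = 0.5306
−0.17·log₂(0.17) = 0.4346
−0.06·log₂(0.06) = 0.2435
−0.08·log₂(0.08) = 0.2915
−0.24·log₂(0.24) = 0.4941
Sum ≈ 2.3070 → 2.307 bits.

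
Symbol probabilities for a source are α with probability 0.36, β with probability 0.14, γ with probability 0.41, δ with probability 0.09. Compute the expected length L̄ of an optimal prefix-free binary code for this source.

Repeatedly combine the two least-probable nodes; the expected code length is the sum of the merged weights.
merge 9/100 + 7/50 → 23/100
merge 23/100 + 9/25 → 59/100
merge 41/100 + 59/100 → 1
L = 23/100 + 59/100 + 1 = 91/50 = 1.82 bits/symbol.

1.82 bits/symbol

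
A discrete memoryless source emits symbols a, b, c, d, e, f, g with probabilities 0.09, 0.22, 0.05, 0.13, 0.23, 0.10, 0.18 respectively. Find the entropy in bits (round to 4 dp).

H = −Σ pᵢ log₂ pᵢ.
−0.09·log₂(0.09) = 0.3127
−0.22·log₂(0.22) = 0.4806
−0.05·log₂(0.05) = 0.2161
−0.13·log₂(0.13) = 0.3826
−0.23·log₂(0.23) = 0.4877
−0.10·log₂(0.10) = 0.3322
−0.18·log₂(0.18) = 0.4453
Sum ≈ 2.6571 → 2.6571 bits.

2.6571 bits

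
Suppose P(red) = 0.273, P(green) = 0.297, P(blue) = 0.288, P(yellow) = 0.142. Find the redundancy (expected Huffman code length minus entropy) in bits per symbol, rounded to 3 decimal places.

0.051 bits

Entropy H = −Σ p log₂ p ≈ 1.9486 bits.
Huffman merges: 71/500+273/1000→83/200; 36/125+297/1000→117/200; 83/200+117/200→1. L = 2 ≈ 2.0000.
L − H = 2.0000 − 1.9486 = 0.051 bits.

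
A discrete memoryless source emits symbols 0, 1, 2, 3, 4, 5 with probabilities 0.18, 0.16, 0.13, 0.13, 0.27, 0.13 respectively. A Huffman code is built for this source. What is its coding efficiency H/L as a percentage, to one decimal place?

Entropy H = −Σ p log₂ p ≈ 2.5263 bits.
Huffman merges: 13/100+13/100→13/50; 13/100+4/25→29/100; 9/50+13/50→11/25; 27/100+29/100→14/25; 11/25+14/25→1. L = 51/20 ≈ 2.5500.
Efficiency = H/L = 2.5263/2.5500 = 99.1%.

99.1%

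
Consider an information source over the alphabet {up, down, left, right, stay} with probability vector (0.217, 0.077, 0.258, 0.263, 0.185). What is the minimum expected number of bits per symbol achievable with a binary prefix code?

2.262 bits/symbol

Repeatedly combine the two least-probable nodes; the expected code length is the sum of the merged weights.
merge 77/1000 + 37/200 → 131/500
merge 217/1000 + 129/500 → 19/40
merge 131/500 + 263/1000 → 21/40
merge 19/40 + 21/40 → 1
L = 131/500 + 19/40 + 21/40 + 1 = 1131/500 = 2.262 bits/symbol.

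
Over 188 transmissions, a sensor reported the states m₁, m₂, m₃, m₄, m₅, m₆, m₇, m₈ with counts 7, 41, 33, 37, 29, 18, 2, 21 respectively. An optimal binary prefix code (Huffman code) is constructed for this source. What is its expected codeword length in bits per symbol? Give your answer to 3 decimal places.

Probabilities are the counts divided by 188.
Repeatedly combine the two least-probable nodes; the expected code length is the sum of the merged weights.
merge 1/94 + 7/188 → 9/188
merge 9/188 + 9/94 → 27/188
merge 21/188 + 27/188 → 12/47
merge 29/188 + 33/188 → 31/94
merge 37/188 + 41/188 → 39/94
merge 12/47 + 31/94 → 55/94
merge 39/94 + 55/94 → 1
L = 9/188 + 27/188 + 12/47 + 31/94 + 39/94 + 55/94 + 1 = 261/94 ≈ 2.777 bits/symbol.

2.777 bits/symbol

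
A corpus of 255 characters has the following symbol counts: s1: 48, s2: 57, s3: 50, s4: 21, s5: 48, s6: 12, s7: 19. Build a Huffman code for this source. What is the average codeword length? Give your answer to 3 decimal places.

2.702 bits/symbol

Probabilities are the counts divided by 255.
Repeatedly combine the two least-probable nodes; the expected code length is the sum of the merged weights.
merge 4/85 + 19/255 → 31/255
merge 7/85 + 31/255 → 52/255
merge 16/85 + 16/85 → 32/85
merge 10/51 + 52/255 → 2/5
merge 19/85 + 32/85 → 3/5
merge 2/5 + 3/5 → 1
L = 31/255 + 52/255 + 32/85 + 2/5 + 3/5 + 1 = 689/255 ≈ 2.702 bits/symbol.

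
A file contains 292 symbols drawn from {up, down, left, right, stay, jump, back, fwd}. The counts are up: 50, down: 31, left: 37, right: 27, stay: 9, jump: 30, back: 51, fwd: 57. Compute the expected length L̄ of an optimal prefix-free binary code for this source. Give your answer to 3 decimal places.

Probabilities are the counts divided by 292.
Repeatedly combine the two least-probable nodes; the expected code length is the sum of the merged weights.
merge 9/292 + 27/292 → 9/73
merge 15/146 + 31/292 → 61/292
merge 9/73 + 37/292 → 1/4
merge 25/146 + 51/292 → 101/292
merge 57/292 + 61/292 → 59/146
merge 1/4 + 101/292 → 87/146
merge 59/146 + 87/146 → 1
L = 9/73 + 61/292 + 1/4 + 101/292 + 59/146 + 87/146 + 1 = 855/292 ≈ 2.928 bits/symbol.

2.928 bits/symbol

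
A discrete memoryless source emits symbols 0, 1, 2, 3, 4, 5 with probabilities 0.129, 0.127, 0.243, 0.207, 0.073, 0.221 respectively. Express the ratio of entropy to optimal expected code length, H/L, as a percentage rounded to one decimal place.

98.2%

Entropy H = −Σ p log₂ p ≈ 2.4825 bits.
Huffman merges: 73/1000+127/1000→1/5; 129/1000+1/5→329/1000; 207/1000+221/1000→107/250; 243/1000+329/1000→143/250; 107/250+143/250→1. L = 2529/1000 ≈ 2.5290.
Efficiency = H/L = 2.4825/2.5290 = 98.2%.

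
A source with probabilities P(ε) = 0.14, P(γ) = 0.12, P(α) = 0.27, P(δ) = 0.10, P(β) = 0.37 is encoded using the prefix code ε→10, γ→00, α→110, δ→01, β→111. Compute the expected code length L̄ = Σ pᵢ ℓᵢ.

2.64 bits/symbol

L̄ = Σ pᵢ·ℓᵢ = 0.14·2 + 0.12·2 + 0.27·3 + 0.10·2 + 0.37·3 = 2.64 bits/symbol.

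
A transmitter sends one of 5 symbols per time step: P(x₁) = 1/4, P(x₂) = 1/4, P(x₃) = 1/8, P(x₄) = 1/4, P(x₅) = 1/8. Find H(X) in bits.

2.25 bits

Each probability is a power of 1/2, so log₂(1/p) is an integer.
H = Σ p·log₂(1/p) = 1/4·2 + 1/4·2 + 1/8·3 + 1/4·2 + 1/8·3 = 2.25 bits.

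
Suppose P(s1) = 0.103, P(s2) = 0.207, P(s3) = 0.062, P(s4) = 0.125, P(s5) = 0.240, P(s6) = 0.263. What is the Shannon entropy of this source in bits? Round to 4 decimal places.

2.4328 bits

H = −Σ pᵢ log₂ pᵢ.
−0.103·log₂(0.103) = 0.3378
−0.207·log₂(0.207) = 0.4704
−0.062·log₂(0.062) = 0.2487
−0.125·log₂(0.125) = 0.3750
−0.240·log₂(0.240) = 0.4941
−0.263·log₂(0.263) = 0.5068
Sum ≈ 2.4328 → 2.4328 bits.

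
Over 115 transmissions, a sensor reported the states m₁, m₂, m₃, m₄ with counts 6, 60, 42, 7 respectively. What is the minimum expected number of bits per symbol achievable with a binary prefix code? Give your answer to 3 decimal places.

1.591 bits/symbol

Probabilities are the counts divided by 115.
Repeatedly combine the two least-probable nodes; the expected code length is the sum of the merged weights.
merge 6/115 + 7/115 → 13/115
merge 13/115 + 42/115 → 11/23
merge 11/23 + 12/23 → 1
L = 13/115 + 11/23 + 1 = 183/115 ≈ 1.591 bits/symbol.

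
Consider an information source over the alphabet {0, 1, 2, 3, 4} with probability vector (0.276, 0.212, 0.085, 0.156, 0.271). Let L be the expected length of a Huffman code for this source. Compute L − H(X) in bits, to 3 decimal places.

Entropy H = −Σ p log₂ p ≈ 2.2179 bits.
Huffman merges: 17/200+39/250→241/1000; 53/250+241/1000→453/1000; 271/1000+69/250→547/1000; 453/1000+547/1000→1. L = 2241/1000 ≈ 2.2410.
L − H = 2.2410 − 2.2179 = 0.023 bits.

0.023 bits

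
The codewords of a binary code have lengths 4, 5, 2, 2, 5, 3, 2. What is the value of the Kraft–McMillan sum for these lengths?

With common denominator 2^5 = 32: Σ 2^(−ℓᵢ) = 2/32 + 1/32 + 8/32 + 8/32 + 1/32 + 4/32 + 8/32 = 32/32 = 1.

1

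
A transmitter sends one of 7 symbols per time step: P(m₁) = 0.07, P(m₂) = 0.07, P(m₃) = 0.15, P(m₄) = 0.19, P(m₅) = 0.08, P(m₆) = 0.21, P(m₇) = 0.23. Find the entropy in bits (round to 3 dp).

H = −Σ pᵢ log₂ pᵢ.
−0.07·log₂(0.07) = 0.2686
−0.07·log₂(0.07) = 0.2686
−0.15·log₂(0.15) = 0.4105
−0.19·log₂(0.19) = 0.4552
−0.08·log₂(0.08) = 0.2915
−0.21·log₂(0.21) = 0.4728
−0.23·log₂(0.23) = 0.4877
Sum ≈ 2.6549 → 2.655 bits.

2.655 bits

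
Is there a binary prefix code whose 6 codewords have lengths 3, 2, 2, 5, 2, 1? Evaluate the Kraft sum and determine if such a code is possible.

1.40625; no

With common denominator 2^5 = 32: Σ 2^(−ℓᵢ) = 4/32 + 8/32 + 8/32 + 1/32 + 8/32 + 16/32 = 45/32 = 1.40625.
Kraft's inequality requires Σ ≤ 1; here Σ = 1.40625 > 1, so no such prefix code exists.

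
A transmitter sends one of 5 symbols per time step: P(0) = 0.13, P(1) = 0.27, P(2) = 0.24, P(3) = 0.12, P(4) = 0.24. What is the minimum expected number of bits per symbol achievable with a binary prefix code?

2.25 bits/symbol

Repeatedly combine the two least-probable nodes; the expected code length is the sum of the merged weights.
merge 3/25 + 13/100 → 1/4
merge 6/25 + 6/25 → 12/25
merge 1/4 + 27/100 → 13/25
merge 12/25 + 13/25 → 1
L = 1/4 + 12/25 + 13/25 + 1 = 9/4 = 2.25 bits/symbol.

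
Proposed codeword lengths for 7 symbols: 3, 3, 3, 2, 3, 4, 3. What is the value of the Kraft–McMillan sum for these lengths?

With common denominator 2^4 = 16: Σ 2^(−ℓᵢ) = 2/16 + 2/16 + 2/16 + 4/16 + 2/16 + 1/16 + 2/16 = 15/16 = 0.9375.

0.9375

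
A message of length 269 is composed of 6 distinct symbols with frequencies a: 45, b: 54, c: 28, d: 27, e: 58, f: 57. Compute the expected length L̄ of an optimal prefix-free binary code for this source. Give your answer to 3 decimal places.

Probabilities are the counts divided by 269.
Repeatedly combine the two least-probable nodes; the expected code length is the sum of the merged weights.
merge 27/269 + 28/269 → 55/269
merge 45/269 + 54/269 → 99/269
merge 55/269 + 57/269 → 112/269
merge 58/269 + 99/269 → 157/269
merge 112/269 + 157/269 → 1
L = 55/269 + 99/269 + 112/269 + 157/269 + 1 = 692/269 ≈ 2.572 bits/symbol.

2.572 bits/symbol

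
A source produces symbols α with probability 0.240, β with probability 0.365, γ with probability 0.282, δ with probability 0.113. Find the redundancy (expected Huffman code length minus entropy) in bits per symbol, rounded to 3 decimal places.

0.093 bits

Entropy H = −Σ p log₂ p ≈ 1.8953 bits.
Huffman merges: 113/1000+6/25→353/1000; 141/500+353/1000→127/200; 73/200+127/200→1. L = 497/250 ≈ 1.9880.
L − H = 1.9880 − 1.8953 = 0.093 bits.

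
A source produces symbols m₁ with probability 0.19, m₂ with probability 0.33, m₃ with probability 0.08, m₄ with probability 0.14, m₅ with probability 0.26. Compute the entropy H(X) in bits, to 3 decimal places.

2.177 bits

H = −Σ pᵢ log₂ pᵢ.
−0.19·log₂(0.19) = 0.4552
−0.33·log₂(0.33) = 0.5278
−0.08·log₂(0.08) = 0.2915
−0.14·log₂(0.14) = 0.3971
−0.26·log₂(0.26) = 0.5053
Sum ≈ 2.1770 → 2.177 bits.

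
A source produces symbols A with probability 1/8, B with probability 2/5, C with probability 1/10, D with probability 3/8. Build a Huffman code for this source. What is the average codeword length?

Repeatedly combine the two least-probable nodes; the expected code length is the sum of the merged weights.
merge 1/10 + 1/8 → 9/40
merge 9/40 + 3/8 → 3/5
merge 2/5 + 3/5 → 1
L = 9/40 + 3/5 + 1 = 73/40 = 1.825 bits/symbol.

1.825 bits/symbol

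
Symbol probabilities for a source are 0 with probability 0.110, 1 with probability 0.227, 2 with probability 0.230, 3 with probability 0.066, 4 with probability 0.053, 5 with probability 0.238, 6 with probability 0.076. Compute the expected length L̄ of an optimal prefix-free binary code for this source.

Repeatedly combine the two least-probable nodes; the expected code length is the sum of the merged weights.
merge 53/1000 + 33/500 → 119/1000
merge 19/250 + 11/100 → 93/500
merge 119/1000 + 93/500 → 61/200
merge 227/1000 + 23/100 → 457/1000
merge 119/500 + 61/200 → 543/1000
merge 457/1000 + 543/1000 → 1
L = 119/1000 + 93/500 + 61/200 + 457/1000 + 543/1000 + 1 = 261/100 = 2.61 bits/symbol.

2.61 bits/symbol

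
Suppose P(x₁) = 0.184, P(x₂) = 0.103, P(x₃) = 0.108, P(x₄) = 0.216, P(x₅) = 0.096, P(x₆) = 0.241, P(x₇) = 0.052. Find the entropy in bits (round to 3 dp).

2.653 bits

H = −Σ pᵢ log₂ pᵢ.
−0.184·log₂(0.184) = 0.4494
−0.103·log₂(0.103) = 0.3378
−0.108·log₂(0.108) = 0.3468
−0.216·log₂(0.216) = 0.4776
−0.096·log₂(0.096) = 0.3246
−0.241·log₂(0.241) = 0.4947
−0.052·log₂(0.052) = 0.2218
Sum ≈ 2.6526 → 2.653 bits.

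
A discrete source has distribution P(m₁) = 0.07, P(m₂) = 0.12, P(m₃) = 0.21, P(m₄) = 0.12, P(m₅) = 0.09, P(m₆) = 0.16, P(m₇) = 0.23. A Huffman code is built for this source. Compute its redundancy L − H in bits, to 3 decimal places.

Entropy H = −Σ p log₂ p ≈ 2.6989 bits.
Huffman merges: 7/100+9/100→4/25; 3/25+3/25→6/25; 4/25+4/25→8/25; 21/100+23/100→11/25; 6/25+8/25→14/25; 11/25+14/25→1. L = 68/25 ≈ 2.7200.
L − H = 2.7200 − 2.6989 = 0.021 bits.

0.021 bits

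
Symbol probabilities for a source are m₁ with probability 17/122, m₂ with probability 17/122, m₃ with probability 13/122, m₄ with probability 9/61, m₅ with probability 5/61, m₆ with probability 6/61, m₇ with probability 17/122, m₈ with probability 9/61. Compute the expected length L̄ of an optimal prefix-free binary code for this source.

3 bits/symbol

Repeatedly combine the two least-probable nodes; the expected code length is the sum of the merged weights.
merge 5/61 + 6/61 → 11/61
merge 13/122 + 17/122 → 15/61
merge 17/122 + 17/122 → 17/61
merge 9/61 + 9/61 → 18/61
merge 11/61 + 15/61 → 26/61
merge 17/61 + 18/61 → 35/61
merge 26/61 + 35/61 → 1
L = 11/61 + 15/61 + 17/61 + 18/61 + 26/61 + 35/61 + 1 = 3 bits/symbol.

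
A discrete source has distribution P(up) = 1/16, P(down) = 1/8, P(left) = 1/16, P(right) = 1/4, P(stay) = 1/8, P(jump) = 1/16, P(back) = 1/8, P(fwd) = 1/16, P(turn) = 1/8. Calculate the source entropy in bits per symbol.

3 bits

Each probability is a power of 1/2, so log₂(1/p) is an integer.
H = Σ p·log₂(1/p) = 1/16·4 + 1/8·3 + 1/16·4 + 1/4·2 + 1/8·3 + 1/16·4 + 1/8·3 + 1/16·4 + 1/8·3 = 3 bits.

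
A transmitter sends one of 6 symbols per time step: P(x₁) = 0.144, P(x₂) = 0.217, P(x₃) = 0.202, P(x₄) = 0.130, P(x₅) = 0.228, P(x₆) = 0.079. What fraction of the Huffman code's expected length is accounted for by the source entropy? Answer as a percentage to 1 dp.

Entropy H = −Σ p log₂ p ≈ 2.5053 bits.
Huffman merges: 79/1000+13/100→209/1000; 18/125+101/500→173/500; 209/1000+217/1000→213/500; 57/250+173/500→287/500; 213/500+287/500→1. L = 511/200 ≈ 2.5550.
Efficiency = H/L = 2.5053/2.5550 = 98.1%.

98.1%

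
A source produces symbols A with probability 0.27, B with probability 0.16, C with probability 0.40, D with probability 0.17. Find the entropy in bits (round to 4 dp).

H = −Σ pᵢ log₂ pᵢ.
−0.27·log₂(0.27) = 0.5100
−0.16·log₂(0.16) = 0.4230
−0.40·log₂(0.40) = 0.5288
−0.17·log₂(0.17) = 0.4346
Sum ≈ 1.8964 → 1.8964 bits.

1.8964 bits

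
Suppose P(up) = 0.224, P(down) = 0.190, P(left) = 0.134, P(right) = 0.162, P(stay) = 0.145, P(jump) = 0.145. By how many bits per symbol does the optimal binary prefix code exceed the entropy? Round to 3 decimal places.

0.025 bits

Entropy H = −Σ p log₂ p ≈ 2.5606 bits.
Huffman merges: 67/500+29/200→279/1000; 29/200+81/500→307/1000; 19/100+28/125→207/500; 279/1000+307/1000→293/500; 207/500+293/500→1. L = 1293/500 ≈ 2.5860.
L − H = 2.5860 − 2.5606 = 0.025 bits.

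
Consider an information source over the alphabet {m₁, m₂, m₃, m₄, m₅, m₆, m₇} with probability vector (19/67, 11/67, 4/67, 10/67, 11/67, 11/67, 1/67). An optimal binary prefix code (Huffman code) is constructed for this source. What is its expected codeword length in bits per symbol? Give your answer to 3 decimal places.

2.627 bits/symbol

Repeatedly combine the two least-probable nodes; the expected code length is the sum of the merged weights.
merge 1/67 + 4/67 → 5/67
merge 5/67 + 10/67 → 15/67
merge 11/67 + 11/67 → 22/67
merge 11/67 + 15/67 → 26/67
merge 19/67 + 22/67 → 41/67
merge 26/67 + 41/67 → 1
L = 5/67 + 15/67 + 22/67 + 26/67 + 41/67 + 1 = 176/67 ≈ 2.627 bits/symbol.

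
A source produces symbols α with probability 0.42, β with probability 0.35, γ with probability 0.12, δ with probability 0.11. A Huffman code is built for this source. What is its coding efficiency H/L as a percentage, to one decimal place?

98.0%

Entropy H = −Σ p log₂ p ≈ 1.7731 bits.
Huffman merges: 11/100+3/25→23/100; 23/100+7/20→29/50; 21/50+29/50→1. L = 181/100 ≈ 1.8100.
Efficiency = H/L = 1.7731/1.8100 = 98.0%.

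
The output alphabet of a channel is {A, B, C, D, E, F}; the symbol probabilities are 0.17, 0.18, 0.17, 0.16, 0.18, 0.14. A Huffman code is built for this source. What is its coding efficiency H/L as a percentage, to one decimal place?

97.7%

Entropy H = −Σ p log₂ p ≈ 2.5799 bits.
Huffman merges: 7/50+4/25→3/10; 17/100+17/100→17/50; 9/50+9/50→9/25; 3/10+17/50→16/25; 9/25+16/25→1. L = 66/25 ≈ 2.6400.
Efficiency = H/L = 2.5799/2.6400 = 97.7%.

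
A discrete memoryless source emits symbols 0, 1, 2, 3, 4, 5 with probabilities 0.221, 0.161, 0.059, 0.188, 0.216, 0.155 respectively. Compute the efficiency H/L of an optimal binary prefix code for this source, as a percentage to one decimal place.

97.3%

Entropy H = −Σ p log₂ p ≈ 2.4942 bits.
Huffman merges: 59/1000+31/200→107/500; 161/1000+47/250→349/1000; 107/500+27/125→43/100; 221/1000+349/1000→57/100; 43/100+57/100→1. L = 2563/1000 ≈ 2.5630.
Efficiency = H/L = 2.4942/2.5630 = 97.3%.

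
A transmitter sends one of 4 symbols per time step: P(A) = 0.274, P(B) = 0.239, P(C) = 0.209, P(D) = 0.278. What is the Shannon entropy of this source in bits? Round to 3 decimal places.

1.991 bits

H = −Σ pᵢ log₂ pᵢ.
−0.274·log₂(0.274) = 0.5118
−0.239·log₂(0.239) = 0.4935
−0.209·log₂(0.209) = 0.4720
−0.278·log₂(0.278) = 0.5134
Sum ≈ 1.9907 → 1.991 bits.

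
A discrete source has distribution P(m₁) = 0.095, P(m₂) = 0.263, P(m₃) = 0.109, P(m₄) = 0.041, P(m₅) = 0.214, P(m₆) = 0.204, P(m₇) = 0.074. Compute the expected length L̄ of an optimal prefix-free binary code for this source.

Repeatedly combine the two least-probable nodes; the expected code length is the sum of the merged weights.
merge 41/1000 + 37/500 → 23/200
merge 19/200 + 109/1000 → 51/250
merge 23/200 + 51/250 → 319/1000
merge 51/250 + 107/500 → 209/500
merge 263/1000 + 319/1000 → 291/500
merge 209/500 + 291/500 → 1
L = 23/200 + 51/250 + 319/1000 + 209/500 + 291/500 + 1 = 1319/500 = 2.638 bits/symbol.

2.638 bits/symbol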